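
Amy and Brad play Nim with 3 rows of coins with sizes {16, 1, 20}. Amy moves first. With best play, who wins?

Amy wins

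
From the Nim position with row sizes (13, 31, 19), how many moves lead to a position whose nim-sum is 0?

3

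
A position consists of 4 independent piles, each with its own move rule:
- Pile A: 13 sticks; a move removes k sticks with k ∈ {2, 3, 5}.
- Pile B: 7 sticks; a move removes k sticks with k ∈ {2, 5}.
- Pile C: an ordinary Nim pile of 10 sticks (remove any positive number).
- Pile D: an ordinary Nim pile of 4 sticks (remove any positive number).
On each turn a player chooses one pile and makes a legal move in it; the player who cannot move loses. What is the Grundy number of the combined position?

Grundy values for pile A (subtraction set {2, 3, 5}):
g(0) = mex{} = 0
g(1) = mex{} = 0
g(2) = mex{0} = 1
g(3) = mex{0} = 1
g(4) = mex{0,1} = 2
g(5) = mex{0,1} = 2
g(6) = mex{0,1,2} = 3
g(7) = mex{1,2} = 0
g(8) = mex{1,2,3} = 0
g(9) = mex{0,2,3} = 1
g(10) = mex{0,2} = 1
g(11) = mex{0,1,3} = 2
g(12) = mex{0,1} = 2
g(13) = mex{0,1,2} = 3
So g(13) = 3.
Build the Grundy sequence for pile B with g(k) = mex{g(k−s) : s ∈ {2, 5}, s ≤ k}:
k:     0  1  2  3  4  5  6  7
g(k):  0  0  1  1  0  2  1  0
So g(7) = 0.
Pile C is a plain Nim pile of size 10, so its Grundy value is 10.
Pile D is a plain Nim pile of size 4, so its Grundy value is 4.
The value of a disjunctive sum is the nim-sum of the parts.
Combined value = 3 XOR 0 XOR 10 XOR 4 = 13.

13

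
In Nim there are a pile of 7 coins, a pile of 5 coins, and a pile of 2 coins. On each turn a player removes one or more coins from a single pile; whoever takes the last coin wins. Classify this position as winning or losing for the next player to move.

Losing position

Compute the nim-sum pairwise:
7 ⊕ 5 = 2
2 ⊕ 2 = 0
The nim-sum is 0, so this is a P-position: the player to move is in a losing position under optimal play.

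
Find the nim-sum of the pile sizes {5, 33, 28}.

In binary:
  000101  (5)
  100001  (33)
  011100  (28)
  ------
  111000  (56)

56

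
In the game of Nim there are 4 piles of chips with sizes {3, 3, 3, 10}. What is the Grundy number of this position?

9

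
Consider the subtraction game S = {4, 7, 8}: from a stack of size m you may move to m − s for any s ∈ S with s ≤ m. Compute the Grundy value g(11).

Build the Grundy sequence with g(k) = mex{g(k−s) : s ∈ {4, 7, 8}, s ≤ k}:
g(0) = mex{} = 0
g(1) = mex{} = 0
g(2) = mex{} = 0
g(3) = mex{} = 0
g(4) = mex{0} = 1
g(5) = mex{0} = 1
g(6) = mex{0} = 1
g(7) = mex{0} = 1
g(8) = mex{0,1} = 2
g(9) = mex{0,1} = 2
g(10) = mex{0,1} = 2
g(11) = mex{0,1} = 2
So g(11) = 2.

2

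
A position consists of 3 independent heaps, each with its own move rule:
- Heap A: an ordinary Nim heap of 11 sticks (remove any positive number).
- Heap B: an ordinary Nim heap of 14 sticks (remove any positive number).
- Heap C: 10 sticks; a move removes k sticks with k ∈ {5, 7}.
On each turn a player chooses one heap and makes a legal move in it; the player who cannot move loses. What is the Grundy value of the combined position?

7

Heap A is a plain Nim heap of size 11, so its Grundy value is 11.
Heap B is a plain Nim heap of size 14, so its Grundy value is 14.
Grundy values for heap C (subtraction set {5, 7}):
k:     0  1  2  3  4  5  6  7  8  9 10
g(k):  0  0  0  0  0  1  1  1  1  1  2
So g(10) = 2.
By the Sprague-Grundy theorem, the Grundy value of a sum of independent games is the XOR of the component values.
Combined value = 11 XOR 14 XOR 2 = 7.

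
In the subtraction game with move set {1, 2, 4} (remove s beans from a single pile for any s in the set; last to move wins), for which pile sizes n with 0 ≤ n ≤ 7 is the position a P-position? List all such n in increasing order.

Grundy values for subtraction set {1, 2, 4}:
k:     0  1  2  3  4  5  6  7
g(k):  0  1  2  0  1  2  0  1
The P-positions (g = 0) in 0..7 are 0, 3, 6.

0, 3, 6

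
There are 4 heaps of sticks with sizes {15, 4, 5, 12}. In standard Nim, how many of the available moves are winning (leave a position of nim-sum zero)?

Nim-sum: 15 XOR 4 XOR 5 XOR 12 = 2.
The overall nim-sum is X = 2. A heap of size p has a winning move iff p XOR X < p (reduce it to p XOR X).
  15: 15 XOR 2 = 13 < 15 — winning move (to 13).
  4: 4 XOR 2 = 6 ≥ 4 — no move.
  5: 5 XOR 2 = 7 ≥ 5 — no move.
  12: 12 XOR 2 = 14 ≥ 12 — no move.
That gives 1 winning move.

1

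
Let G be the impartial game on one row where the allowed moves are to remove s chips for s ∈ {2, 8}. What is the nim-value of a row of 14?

0

Build the Grundy sequence with g(k) = mex{g(k−s) : s ∈ {2, 8}, s ≤ k}:
g(0) = mex{} = 0
g(1) = mex{} = 0
g(2) = mex{0} = 1
g(3) = mex{0} = 1
g(4) = mex{1} = 0
g(5) = mex{1} = 0
g(6) = mex{0} = 1
g(7) = mex{0} = 1
g(8) = mex{0,1} = 2
g(9) = mex{0,1} = 2
g(10) = mex{1,2} = 0
g(11) = mex{1,2} = 0
g(12) = mex{0} = 1
g(13) = mex{0} = 1
g(14) = mex{1} = 0
So g(14) = 0.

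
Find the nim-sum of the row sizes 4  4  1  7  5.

Nim-sum: 4 ⊕ 4 ⊕ 1 ⊕ 7 ⊕ 5 = 3.

3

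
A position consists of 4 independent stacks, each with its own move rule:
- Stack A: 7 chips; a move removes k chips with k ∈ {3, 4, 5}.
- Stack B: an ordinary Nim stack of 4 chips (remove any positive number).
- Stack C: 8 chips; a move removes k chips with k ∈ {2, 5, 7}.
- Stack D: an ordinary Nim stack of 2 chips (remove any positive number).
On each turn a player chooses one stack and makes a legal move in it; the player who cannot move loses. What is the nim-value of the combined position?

For stack A, compute g(0), g(1), … with moves {3, 4, 5}:
k:     0  1  2  3  4  5  6  7
g(k):  0  0  0  1  1  1  2  2
So g(7) = 2.
Stack B is a plain Nim stack of size 4, so its Grundy value is 4.
Grundy values for stack C (subtraction set {2, 5, 7}):
k:     0  1  2  3  4  5  6  7  8
g(k):  0  0  1  1  0  2  1  3  2
So g(8) = 2.
Stack D is a plain Nim stack of size 2, so its Grundy value is 2.
The value of a disjunctive sum is the nim-sum of the parts.
Combined value = 2 ⊕ 4 ⊕ 2 ⊕ 2 = 6.

6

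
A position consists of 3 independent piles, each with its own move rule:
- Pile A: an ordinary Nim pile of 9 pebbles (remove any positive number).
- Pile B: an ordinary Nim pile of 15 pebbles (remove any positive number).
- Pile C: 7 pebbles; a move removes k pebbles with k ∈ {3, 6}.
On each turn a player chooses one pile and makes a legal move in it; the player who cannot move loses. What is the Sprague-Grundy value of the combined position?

4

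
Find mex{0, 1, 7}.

2

The values 0, 1 are all present; 2 is the first non-negative integer missing from the set.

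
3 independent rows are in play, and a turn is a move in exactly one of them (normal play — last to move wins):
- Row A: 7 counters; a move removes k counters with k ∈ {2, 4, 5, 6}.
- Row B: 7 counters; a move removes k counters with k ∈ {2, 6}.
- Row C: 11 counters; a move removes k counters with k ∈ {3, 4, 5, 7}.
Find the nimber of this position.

Grundy values for row A (subtraction set {2, 4, 5, 6}):
k:     0  1  2  3  4  5  6  7
g(k):  0  0  1  1  2  2  3  3
So g(7) = 3.
Grundy values for row B (subtraction set {2, 6}):
g(0) = mex{} = 0
g(1) = mex{} = 0
g(2) = mex{0} = 1
g(3) = mex{0} = 1
g(4) = mex{1} = 0
g(5) = mex{1} = 0
g(6) = mex{0} = 1
g(7) = mex{0} = 1
So g(7) = 1.
Grundy values for row C (subtraction set {3, 4, 5, 7}):
k:     0  1  2  3  4  5  6  7  8  9 10 11
g(k):  0  0  0  1  1  1  2  2  2  3  0  0
So g(11) = 0.
By the Sprague-Grundy theorem, the Grundy value of a sum of independent games is the XOR of the component values.
Combined value = 3 ⊕ 1 ⊕ 0 = 2.

2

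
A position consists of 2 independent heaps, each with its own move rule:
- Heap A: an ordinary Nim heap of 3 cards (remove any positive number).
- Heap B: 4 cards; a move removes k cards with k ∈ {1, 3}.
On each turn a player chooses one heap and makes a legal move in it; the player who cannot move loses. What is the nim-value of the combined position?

3

Heap A is a plain Nim heap of size 3, so its Grundy value is 3.
For heap B, compute g(0), g(1), … with moves {1, 3}:
k:     0  1  2  3  4
g(k):  0  1  0  1  0
So g(4) = 0.
By the Sprague-Grundy theorem, the Grundy value of a sum of independent games is the XOR of the component values.
Combined value = 3 XOR 0 = 3.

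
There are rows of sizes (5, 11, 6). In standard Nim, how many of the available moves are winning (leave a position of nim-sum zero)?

1

Bitwise XOR of the heap sizes:
  0101  (5)
  1011  (11)
  0110  (6)
  ----
  1000  (8)
The overall nim-sum is X = 8. A row of size p has a winning move iff p XOR X < p (reduce it to p XOR X).
  5: 5 XOR 8 = 13 ≥ 5 — no move.
  11: 11 XOR 8 = 3 < 11 — winning move (to 3).
  6: 6 XOR 8 = 14 ≥ 6 — no move.
That gives 1 winning move.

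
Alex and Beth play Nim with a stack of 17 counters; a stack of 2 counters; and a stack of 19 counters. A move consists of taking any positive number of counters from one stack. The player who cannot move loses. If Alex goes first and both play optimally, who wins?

Beth wins

Compute the nim-sum pairwise:
17 ^ 2 = 19
19 ^ 19 = 0
The nim-sum is 0, so this is a P-position: the player to move is in a losing position under optimal play; Alex is about to move from it and so loses — Beth wins.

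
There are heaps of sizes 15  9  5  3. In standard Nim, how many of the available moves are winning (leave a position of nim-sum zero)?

0

In binary:
  1111  (15)
  1001  (9)
  0101  (5)
  0011  (3)
  ----
  0000  (0)
The nim-sum is already 0, so every move leaves a nonzero nim-sum — there are no winning moves.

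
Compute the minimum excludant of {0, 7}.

0 is in the set but 1 is not, so the mex is 1.

1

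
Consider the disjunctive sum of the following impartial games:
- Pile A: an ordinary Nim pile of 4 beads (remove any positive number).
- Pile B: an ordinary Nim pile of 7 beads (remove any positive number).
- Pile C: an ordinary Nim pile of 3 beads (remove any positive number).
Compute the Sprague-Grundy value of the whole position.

Pile A is a plain Nim pile of size 4, so its Grundy value is 4.
Pile B is a plain Nim pile of size 7, so its Grundy value is 7.
Pile C is a plain Nim pile of size 3, so its Grundy value is 3.
The value of a disjunctive sum is the nim-sum of the parts.
Combined value = 4 ⊕ 7 ⊕ 3 = 0.

0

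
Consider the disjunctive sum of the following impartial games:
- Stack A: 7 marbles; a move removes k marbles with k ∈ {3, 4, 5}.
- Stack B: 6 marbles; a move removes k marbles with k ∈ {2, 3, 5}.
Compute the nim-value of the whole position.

1

Build the Grundy sequence for stack A with g(k) = mex{g(k−s) : s ∈ {3, 4, 5}, s ≤ k}:
g(0) = mex{} = 0
g(1) = mex{} = 0
g(2) = mex{} = 0
g(3) = mex{0} = 1
g(4) = mex{0} = 1
g(5) = mex{0} = 1
g(6) = mex{0,1} = 2
g(7) = mex{0,1} = 2
So g(7) = 2.
For stack B, compute g(0), g(1), … with moves {2, 3, 5}:
g(0) = mex{} = 0
g(1) = mex{} = 0
g(2) = mex{0} = 1
g(3) = mex{0} = 1
g(4) = mex{0,1} = 2
g(5) = mex{0,1} = 2
g(6) = mex{0,1,2} = 3
So g(6) = 3.
The value of a disjunctive sum is the nim-sum of the parts.
Combined value = 2 XOR 3 = 1.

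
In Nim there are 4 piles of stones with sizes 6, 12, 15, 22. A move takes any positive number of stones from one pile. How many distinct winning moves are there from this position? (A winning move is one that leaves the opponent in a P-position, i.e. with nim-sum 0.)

1

Nim-sum: 6 ⊕ 12 ⊕ 15 ⊕ 22 = 19.
The overall nim-sum is X = 19. A pile of size p has a winning move iff p XOR X < p (reduce it to p XOR X).
  6: 6 XOR 19 = 21 ≥ 6 — no move.
  12: 12 XOR 19 = 31 ≥ 12 — no move.
  15: 15 XOR 19 = 28 ≥ 15 — no move.
  22: 22 XOR 19 = 5 < 22 — winning move (to 5).
That gives 1 winning move.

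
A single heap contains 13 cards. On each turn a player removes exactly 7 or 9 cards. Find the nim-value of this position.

1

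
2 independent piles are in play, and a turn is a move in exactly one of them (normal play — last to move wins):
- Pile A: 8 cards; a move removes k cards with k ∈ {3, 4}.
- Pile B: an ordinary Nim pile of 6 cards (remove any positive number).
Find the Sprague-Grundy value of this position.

Build the Grundy sequence for pile A with g(k) = mex{g(k−s) : s ∈ {3, 4}, s ≤ k}:
k:     0  1  2  3  4  5  6  7  8
g(k):  0  0  0  1  1  1  2  0  0
So g(8) = 0.
Pile B is a plain Nim pile of size 6, so its Grundy value is 6.
The value of a disjunctive sum is the nim-sum of the parts.
Combined value = 0 XOR 6 = 6.

6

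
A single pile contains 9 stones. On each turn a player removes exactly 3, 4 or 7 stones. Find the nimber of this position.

3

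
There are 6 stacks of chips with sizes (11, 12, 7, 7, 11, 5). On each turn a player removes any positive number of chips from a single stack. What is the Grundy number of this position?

Nim-sum: 11 ^ 12 ^ 7 ^ 7 ^ 11 ^ 5 = 9.

9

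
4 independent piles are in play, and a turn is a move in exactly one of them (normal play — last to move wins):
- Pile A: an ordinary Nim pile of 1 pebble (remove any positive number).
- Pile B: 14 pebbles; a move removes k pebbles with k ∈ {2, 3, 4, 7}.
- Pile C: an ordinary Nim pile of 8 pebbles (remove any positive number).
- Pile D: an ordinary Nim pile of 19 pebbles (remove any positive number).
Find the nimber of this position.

Pile A is a plain Nim pile of size 1, so its Grundy value is 1.
Grundy values for pile B (subtraction set {2, 3, 4, 7}):
g(0) = mex{} = 0
g(1) = mex{} = 0
g(2) = mex{0} = 1
g(3) = mex{0} = 1
g(4) = mex{0,1} = 2
g(5) = mex{0,1} = 2
g(6) = mex{1,2} = 0
g(7) = mex{0,1,2} = 3
g(8) = mex{0,2} = 1
g(9) = mex{0,1,2,3} = 4
g(10) = mex{0,1,3} = 2
g(11) = mex{1,2,3,4} = 0
g(12) = mex{1,2,4} = 0
g(13) = mex{0,2,4} = 1
g(14) = mex{0,2,3} = 1
So g(14) = 1.
Pile C is a plain Nim pile of size 8, so its Grundy value is 8.
Pile D is a plain Nim pile of size 19, so its Grundy value is 19.
The value of a disjunctive sum is the nim-sum of the parts.
Combined value = 1 ⊕ 1 ⊕ 8 ⊕ 19 = 27.

27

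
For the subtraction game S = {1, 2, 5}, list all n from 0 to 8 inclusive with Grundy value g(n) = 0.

0, 3, 6

Build the Grundy sequence with g(k) = mex{g(k−s) : s ∈ {1, 2, 5}, s ≤ k}:
k:     0  1  2  3  4  5  6  7  8
g(k):  0  1  2  0  1  2  0  1  2
The P-positions (g = 0) in 0..8 are 0, 3, 6.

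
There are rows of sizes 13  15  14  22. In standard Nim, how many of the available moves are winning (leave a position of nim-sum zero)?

1

Write each in binary and XOR column by column:
  01101  (13)
  01111  (15)
  01110  (14)
  10110  (22)
  -----
  11010  (26)
The overall nim-sum is X = 26. A row of size p has a winning move iff p XOR X < p (reduce it to p XOR X).
  13: 13 XOR 26 = 23 ≥ 13 — no move.
  15: 15 XOR 26 = 21 ≥ 15 — no move.
  14: 14 XOR 26 = 20 ≥ 14 — no move.
  22: 22 XOR 26 = 12 < 22 — winning move (to 12).
That gives 1 winning move.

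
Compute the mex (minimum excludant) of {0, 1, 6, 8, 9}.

The values 0, 1 are all present; 2 is the first non-negative integer missing from the set.

2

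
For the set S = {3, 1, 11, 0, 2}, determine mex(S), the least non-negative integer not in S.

4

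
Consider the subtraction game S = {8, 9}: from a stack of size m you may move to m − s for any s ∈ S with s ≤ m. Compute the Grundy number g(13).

1

Build the Grundy sequence with g(k) = mex{g(k−s) : s ∈ {8, 9}, s ≤ k}:
k:     0  1  2  3  4  5  6  7  8  9 10 11 12 13
g(k):  0  0  0  0  0  0  0  0  1  1  1  1  1  1
So g(13) = 1.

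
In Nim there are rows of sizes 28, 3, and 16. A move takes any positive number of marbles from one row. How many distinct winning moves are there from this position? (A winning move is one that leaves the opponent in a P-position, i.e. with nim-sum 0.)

1

Nim-sum: 28 ^ 3 ^ 16 = 15.
The overall nim-sum is X = 15. A row of size p has a winning move iff p XOR X < p (reduce it to p XOR X).
  28: 28 XOR 15 = 19 < 28 — winning move (to 19).
  3: 3 XOR 15 = 12 ≥ 3 — no move.
  16: 16 XOR 15 = 31 ≥ 16 — no move.
That gives 1 winning move.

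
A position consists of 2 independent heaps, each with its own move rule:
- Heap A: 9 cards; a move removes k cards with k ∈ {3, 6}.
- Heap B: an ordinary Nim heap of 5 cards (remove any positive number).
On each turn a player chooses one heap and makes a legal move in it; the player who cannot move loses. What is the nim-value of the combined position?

5

Grundy values for heap A (subtraction set {3, 6}):
g(0) = mex{} = 0
g(1) = mex{} = 0
g(2) = mex{} = 0
g(3) = mex{0} = 1
g(4) = mex{0} = 1
g(5) = mex{0} = 1
g(6) = mex{0,1} = 2
g(7) = mex{0,1} = 2
g(8) = mex{0,1} = 2
g(9) = mex{1,2} = 0
So g(9) = 0.
Heap B is a plain Nim heap of size 5, so its Grundy value is 5.
The value of a disjunctive sum is the nim-sum of the parts.
Combined value = 0 ⊕ 5 = 5.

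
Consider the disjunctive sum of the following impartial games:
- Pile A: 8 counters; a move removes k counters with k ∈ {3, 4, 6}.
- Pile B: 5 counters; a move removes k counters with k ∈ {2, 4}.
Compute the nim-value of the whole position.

0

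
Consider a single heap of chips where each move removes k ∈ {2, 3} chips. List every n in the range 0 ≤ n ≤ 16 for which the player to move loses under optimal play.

Compute g(0), g(1), … for moves {2, 3}:
k:     0  1  2  3  4  5  6  7  8  9 10 11 12 13 14 15 16
g(k):  0  0  1  1  2  0  0  1  1  2  0  0  1  1  2  0  0
The P-positions (g = 0) in 0..16 are 0, 1, 5, 6, 10, 11, 15, 16.

0, 1, 5, 6, 10, 11, 15, 16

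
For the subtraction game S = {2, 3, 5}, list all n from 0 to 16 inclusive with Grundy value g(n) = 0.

0, 1, 7, 8, 14, 15

Compute g(0), g(1), … for moves {2, 3, 5}:
k:     0  1  2  3  4  5  6  7  8  9 10 11 12 13 14 15 16
g(k):  0  0  1  1  2  2  3  0  0  1  1  2  2  3  0  0  1
The P-positions (g = 0) in 0..16 are 0, 1, 7, 8, 14, 15.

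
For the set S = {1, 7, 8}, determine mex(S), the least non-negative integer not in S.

0

0 is not in the set, so the mex is 0.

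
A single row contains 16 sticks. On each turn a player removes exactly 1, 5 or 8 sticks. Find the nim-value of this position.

1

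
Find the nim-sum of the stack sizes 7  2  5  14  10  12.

8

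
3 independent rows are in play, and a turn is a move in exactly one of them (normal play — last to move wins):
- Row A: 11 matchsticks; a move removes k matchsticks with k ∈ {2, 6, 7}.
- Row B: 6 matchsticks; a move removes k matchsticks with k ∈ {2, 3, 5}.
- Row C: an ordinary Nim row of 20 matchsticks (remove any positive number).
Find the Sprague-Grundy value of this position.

22

For row A, compute g(0), g(1), … with moves {2, 6, 7}:
k:     0  1  2  3  4  5  6  7  8  9 10 11
g(k):  0  0  1  1  0  0  1  1  2  0  3  1
So g(11) = 1.
For row B, compute g(0), g(1), … with moves {2, 3, 5}:
g(0) = mex{} = 0
g(1) = mex{} = 0
g(2) = mex{0} = 1
g(3) = mex{0} = 1
g(4) = mex{0,1} = 2
g(5) = mex{0,1} = 2
g(6) = mex{0,1,2} = 3
So g(6) = 3.
Row C is a plain Nim row of size 20, so its Grundy value is 20.
The value of a disjunctive sum is the nim-sum of the parts.
Combined value = 1 XOR 3 XOR 20 = 22.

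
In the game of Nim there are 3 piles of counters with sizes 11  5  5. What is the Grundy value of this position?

Compute the nim-sum pairwise:
11 ^ 5 = 14
14 ^ 5 = 11

11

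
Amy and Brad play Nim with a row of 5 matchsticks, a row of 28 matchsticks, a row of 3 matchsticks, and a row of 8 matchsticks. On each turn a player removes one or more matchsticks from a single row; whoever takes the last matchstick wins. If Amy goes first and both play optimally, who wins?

Amy wins

Nim-sum: 5 XOR 28 XOR 3 XOR 8 = 18.
The nim-sum is 18 ≠ 0, so this is an N-position: the player to move can win; Amy has a winning move.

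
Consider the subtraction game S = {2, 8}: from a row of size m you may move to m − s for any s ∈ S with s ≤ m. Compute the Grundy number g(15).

Grundy values for subtraction set {2, 8}:
k:     0  1  2  3  4  5  6  7  8  9 10 11 12 13 14 15
g(k):  0  0  1  1  0  0  1  1  2  2  0  0  1  1  0  0
So g(15) = 0.

0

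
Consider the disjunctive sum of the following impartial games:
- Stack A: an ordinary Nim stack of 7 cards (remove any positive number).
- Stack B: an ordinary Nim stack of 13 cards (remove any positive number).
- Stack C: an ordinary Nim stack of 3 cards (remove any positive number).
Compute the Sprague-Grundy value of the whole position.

Stack A is a plain Nim stack of size 7, so its Grundy value is 7.
Stack B is a plain Nim stack of size 13, so its Grundy value is 13.
Stack C is a plain Nim stack of size 3, so its Grundy value is 3.
By the Sprague-Grundy theorem, the Grundy value of a sum of independent games is the XOR of the component values.
Combined value = 7 XOR 13 XOR 3 = 9.

9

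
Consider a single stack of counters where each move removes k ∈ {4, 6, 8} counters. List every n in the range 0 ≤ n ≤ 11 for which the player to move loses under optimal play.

0, 1, 2, 3

Grundy values for subtraction set {4, 6, 8}:
k:     0  1  2  3  4  5  6  7  8  9 10 11
g(k):  0  0  0  0  1  1  1  1  2  2  2  2
The P-positions (g = 0) in 0..11 are 0, 1, 2, 3.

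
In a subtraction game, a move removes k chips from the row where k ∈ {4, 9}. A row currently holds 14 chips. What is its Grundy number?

Compute g(0), g(1), … for moves {4, 9}:
g(0) = mex{} = 0
g(1) = mex{} = 0
g(2) = mex{} = 0
g(3) = mex{} = 0
g(4) = mex{0} = 1
g(5) = mex{0} = 1
g(6) = mex{0} = 1
g(7) = mex{0} = 1
g(8) = mex{1} = 0
g(9) = mex{0,1} = 2
g(10) = mex{0,1} = 2
g(11) = mex{0,1} = 2
g(12) = mex{0} = 1
g(13) = mex{1,2} = 0
g(14) = mex{1,2} = 0
So g(14) = 0.

0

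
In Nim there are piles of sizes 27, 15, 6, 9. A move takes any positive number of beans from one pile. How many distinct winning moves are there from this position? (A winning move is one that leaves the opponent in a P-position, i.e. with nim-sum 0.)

Compute the nim-sum pairwise:
27 XOR 15 = 20
20 XOR 6 = 18
18 XOR 9 = 27
The overall nim-sum is X = 27. A pile of size p has a winning move iff p XOR X < p (reduce it to p XOR X).
  27: 27 XOR 27 = 0 < 27 — winning move (to 0).
  15: 15 XOR 27 = 20 ≥ 15 — no move.
  6: 6 XOR 27 = 29 ≥ 6 — no move.
  9: 9 XOR 27 = 18 ≥ 9 — no move.
That gives 1 winning move.

1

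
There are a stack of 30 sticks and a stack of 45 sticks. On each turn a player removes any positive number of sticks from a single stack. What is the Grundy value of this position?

51

Nim-sum: 30 XOR 45 = 51.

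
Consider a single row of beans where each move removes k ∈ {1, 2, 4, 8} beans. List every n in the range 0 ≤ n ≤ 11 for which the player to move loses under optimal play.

Grundy values for subtraction set {1, 2, 4, 8}:
k:     0  1  2  3  4  5  6  7  8  9 10 11
g(k):  0  1  2  0  1  2  0  1  2  0  1  2
The P-positions (g = 0) in 0..11 are 0, 3, 6, 9.

0, 3, 6, 9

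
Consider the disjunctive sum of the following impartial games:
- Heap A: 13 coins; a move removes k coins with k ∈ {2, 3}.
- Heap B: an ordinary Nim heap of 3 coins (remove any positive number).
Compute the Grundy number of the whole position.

2

Build the Grundy sequence for heap A with g(k) = mex{g(k−s) : s ∈ {2, 3}, s ≤ k}:
g(0) = mex{} = 0
g(1) = mex{} = 0
g(2) = mex{0} = 1
g(3) = mex{0} = 1
g(4) = mex{0,1} = 2
g(5) = mex{1} = 0
g(6) = mex{1,2} = 0
g(7) = mex{0,2} = 1
g(8) = mex{0} = 1
g(9) = mex{0,1} = 2
g(10) = mex{1} = 0
g(11) = mex{1,2} = 0
g(12) = mex{0,2} = 1
g(13) = mex{0} = 1
So g(13) = 1.
Heap B is a plain Nim heap of size 3, so its Grundy value is 3.
By the Sprague-Grundy theorem, the Grundy value of a sum of independent games is the XOR of the component values.
Combined value = 1 ⊕ 3 = 2.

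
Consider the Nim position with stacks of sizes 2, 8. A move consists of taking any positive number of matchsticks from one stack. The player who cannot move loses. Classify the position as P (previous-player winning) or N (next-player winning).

Compute the nim-sum pairwise:
2 ^ 8 = 10
The nim-sum is 10 ≠ 0, so this is an N-position: the player to move can win.

N-position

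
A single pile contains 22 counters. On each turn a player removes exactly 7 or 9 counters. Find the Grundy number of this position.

0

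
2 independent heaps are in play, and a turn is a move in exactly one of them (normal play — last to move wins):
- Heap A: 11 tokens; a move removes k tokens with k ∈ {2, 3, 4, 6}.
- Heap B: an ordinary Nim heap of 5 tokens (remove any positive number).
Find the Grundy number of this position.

Grundy values for heap A (subtraction set {2, 3, 4, 6}):
k:     0  1  2  3  4  5  6  7  8  9 10 11
g(k):  0  0  1  1  2  2  3  3  0  0  1  1
So g(11) = 1.
Heap B is a plain Nim heap of size 5, so its Grundy value is 5.
The value of a disjunctive sum is the nim-sum of the parts.
Combined value = 1 ⊕ 5 = 4.

4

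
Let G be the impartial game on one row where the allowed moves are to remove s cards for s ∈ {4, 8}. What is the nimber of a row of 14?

0

Grundy values for subtraction set {4, 8}:
g(0) = mex{} = 0
g(1) = mex{} = 0
g(2) = mex{} = 0
g(3) = mex{} = 0
g(4) = mex{0} = 1
g(5) = mex{0} = 1
g(6) = mex{0} = 1
g(7) = mex{0} = 1
g(8) = mex{0,1} = 2
g(9) = mex{0,1} = 2
g(10) = mex{0,1} = 2
g(11) = mex{0,1} = 2
g(12) = mex{1,2} = 0
g(13) = mex{1,2} = 0
g(14) = mex{1,2} = 0
So g(14) = 0.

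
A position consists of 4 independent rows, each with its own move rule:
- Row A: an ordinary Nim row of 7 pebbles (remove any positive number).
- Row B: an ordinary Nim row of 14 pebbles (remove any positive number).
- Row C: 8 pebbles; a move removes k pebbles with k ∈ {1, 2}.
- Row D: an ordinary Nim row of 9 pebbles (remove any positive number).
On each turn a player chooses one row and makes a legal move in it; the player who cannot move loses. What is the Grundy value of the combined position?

2

Row A is a plain Nim row of size 7, so its Grundy value is 7.
Row B is a plain Nim row of size 14, so its Grundy value is 14.
Build the Grundy sequence for row C with g(k) = mex{g(k−s) : s ∈ {1, 2}, s ≤ k}:
k:     0  1  2  3  4  5  6  7  8
g(k):  0  1  2  0  1  2  0  1  2
So g(8) = 2.
Row D is a plain Nim row of size 9, so its Grundy value is 9.
By the Sprague-Grundy theorem, the Grundy value of a sum of independent games is the XOR of the component values.
Combined value = 7 XOR 14 XOR 2 XOR 9 = 2.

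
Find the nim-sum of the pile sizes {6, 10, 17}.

29

Compute the nim-sum pairwise:
6 ⊕ 10 = 12
12 ⊕ 17 = 29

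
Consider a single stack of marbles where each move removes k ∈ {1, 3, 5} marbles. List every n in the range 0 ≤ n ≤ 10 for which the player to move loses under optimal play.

0, 2, 4, 6, 8, 10

Compute g(0), g(1), … for moves {1, 3, 5}:
g(0) = mex{} = 0
g(1) = mex{0} = 1
g(2) = mex{1} = 0
g(3) = mex{0} = 1
g(4) = mex{1} = 0
g(5) = mex{0} = 1
g(6) = mex{1} = 0
g(7) = mex{0} = 1
g(8) = mex{1} = 0
g(9) = mex{0} = 1
g(10) = mex{1} = 0
The P-positions (g = 0) in 0..10 are 0, 2, 4, 6, 8, 10.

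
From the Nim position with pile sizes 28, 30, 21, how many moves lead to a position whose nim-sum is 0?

3

Write each in binary and XOR column by column:
  11100  (28)
  11110  (30)
  10101  (21)
  -----
  10111  (23)
The overall nim-sum is X = 23. A pile of size p has a winning move iff p XOR X < p (reduce it to p XOR X).
  28: 28 XOR 23 = 11 < 28 — winning move (to 11).
  30: 30 XOR 23 = 9 < 30 — winning move (to 9).
  21: 21 XOR 23 = 2 < 21 — winning move (to 2).
That gives 3 winning moves.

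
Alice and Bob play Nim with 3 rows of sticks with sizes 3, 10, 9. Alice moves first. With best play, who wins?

Bob wins

Compute the nim-sum pairwise:
3 XOR 10 = 9
9 XOR 9 = 0
The nim-sum is 0, so this is a P-position: the player to move is in a losing position under optimal play; Alice is about to move from it and so loses — Bob wins.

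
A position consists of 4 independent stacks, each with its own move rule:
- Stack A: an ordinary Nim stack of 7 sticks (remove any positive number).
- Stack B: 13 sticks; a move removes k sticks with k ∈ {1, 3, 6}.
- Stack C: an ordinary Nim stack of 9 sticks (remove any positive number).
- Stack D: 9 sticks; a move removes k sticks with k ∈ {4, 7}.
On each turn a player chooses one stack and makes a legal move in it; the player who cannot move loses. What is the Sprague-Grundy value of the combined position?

Stack A is a plain Nim stack of size 7, so its Grundy value is 7.
For stack B, compute g(0), g(1), … with moves {1, 3, 6}:
g(0) = mex{} = 0
g(1) = mex{0} = 1
g(2) = mex{1} = 0
g(3) = mex{0} = 1
g(4) = mex{1} = 0
g(5) = mex{0} = 1
g(6) = mex{0,1} = 2
g(7) = mex{0,1,2} = 3
g(8) = mex{0,1,3} = 2
g(9) = mex{1,2} = 0
g(10) = mex{0,3} = 1
g(11) = mex{1,2} = 0
g(12) = mex{0,2} = 1
g(13) = mex{1,3} = 0
So g(13) = 0.
Stack C is a plain Nim stack of size 9, so its Grundy value is 9.
Build the Grundy sequence for stack D with g(k) = mex{g(k−s) : s ∈ {4, 7}, s ≤ k}:
k:     0  1  2  3  4  5  6  7  8  9
g(k):  0  0  0  0  1  1  1  1  2  2
So g(9) = 2.
By the Sprague-Grundy theorem, the Grundy value of a sum of independent games is the XOR of the component values.
Combined value = 7 ⊕ 0 ⊕ 9 ⊕ 2 = 12.

12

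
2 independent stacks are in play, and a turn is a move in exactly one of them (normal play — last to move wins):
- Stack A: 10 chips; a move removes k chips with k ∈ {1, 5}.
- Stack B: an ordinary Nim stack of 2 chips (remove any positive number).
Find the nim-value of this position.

Grundy values for stack A (subtraction set {1, 5}):
k:     0  1  2  3  4  5  6  7  8  9 10
g(k):  0  1  0  1  0  1  0  1  0  1  0
So g(10) = 0.
Stack B is a plain Nim stack of size 2, so its Grundy value is 2.
By the Sprague-Grundy theorem, the Grundy value of a sum of independent games is the XOR of the component values.
Combined value = 0 ⊕ 2 = 2.

2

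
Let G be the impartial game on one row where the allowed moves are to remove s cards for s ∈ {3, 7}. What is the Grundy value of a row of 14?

1

Build the Grundy sequence with g(k) = mex{g(k−s) : s ∈ {3, 7}, s ≤ k}:
k:     0  1  2  3  4  5  6  7  8  9 10 11 12 13 14
g(k):  0  0  0  1  1  1  0  2  2  1  0  0  0  1  1
So g(14) = 1.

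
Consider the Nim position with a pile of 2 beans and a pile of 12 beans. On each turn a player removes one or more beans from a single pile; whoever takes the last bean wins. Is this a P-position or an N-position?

N-position

Compute the nim-sum pairwise:
2 ^ 12 = 14
The nim-sum is 14 ≠ 0, so this is an N-position: the player to move can win.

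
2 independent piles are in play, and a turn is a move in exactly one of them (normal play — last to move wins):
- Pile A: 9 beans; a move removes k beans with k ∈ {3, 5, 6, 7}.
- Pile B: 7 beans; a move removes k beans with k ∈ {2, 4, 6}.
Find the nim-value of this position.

For pile A, compute g(0), g(1), … with moves {3, 5, 6, 7}:
g(0) = mex{} = 0
g(1) = mex{} = 0
g(2) = mex{} = 0
g(3) = mex{0} = 1
g(4) = mex{0} = 1
g(5) = mex{0} = 1
g(6) = mex{0,1} = 2
g(7) = mex{0,1} = 2
g(8) = mex{0,1} = 2
g(9) = mex{0,1,2} = 3
So g(9) = 3.
For pile B, compute g(0), g(1), … with moves {2, 4, 6}:
k:     0  1  2  3  4  5  6  7
g(k):  0  0  1  1  2  2  3  3
So g(7) = 3.
The value of a disjunctive sum is the nim-sum of the parts.
Combined value = 3 ⊕ 3 = 0.

0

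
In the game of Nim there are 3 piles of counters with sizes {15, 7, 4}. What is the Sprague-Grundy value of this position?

12

In binary:
  1111  (15)
  0111  (7)
  0100  (4)
  ----
  1100  (12)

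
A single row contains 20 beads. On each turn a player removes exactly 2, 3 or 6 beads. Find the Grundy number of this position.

1

Build the Grundy sequence with g(k) = mex{g(k−s) : s ∈ {2, 3, 6}, s ≤ k}:
k:     0  1  2  3  4  5  6  7  8  9 10 11 12 13 14 15 16 17 18 19 20
g(k):  0  0  1  1  2  0  3  1  2  0  0  1  1  2  0  3  1  2  0  0  1
So g(20) = 1.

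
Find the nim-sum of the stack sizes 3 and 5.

Nim-sum: 3 ^ 5 = 6.

6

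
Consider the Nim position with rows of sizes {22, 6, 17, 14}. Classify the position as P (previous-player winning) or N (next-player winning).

N-position

Compute the nim-sum pairwise:
22 ^ 6 = 16
16 ^ 17 = 1
1 ^ 14 = 15
The nim-sum is 15 ≠ 0, so this is an N-position: the player to move can win.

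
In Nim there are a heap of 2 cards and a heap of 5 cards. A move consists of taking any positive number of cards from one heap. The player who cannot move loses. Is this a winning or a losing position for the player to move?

Winning position

In binary:
  010  (2)
  101  (5)
  ---
  111  (7)
The nim-sum is 7 ≠ 0, so this is an N-position: the player to move can win.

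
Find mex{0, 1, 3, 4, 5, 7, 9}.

2

The values 0, 1 are all present; 2 is the first non-negative integer missing from the set.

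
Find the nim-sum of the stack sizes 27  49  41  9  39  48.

Nim-sum: 27 ^ 49 ^ 41 ^ 9 ^ 39 ^ 48 = 29.

29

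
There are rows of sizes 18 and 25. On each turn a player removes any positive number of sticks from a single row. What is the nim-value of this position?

Compute the nim-sum pairwise:
18 ^ 25 = 11

11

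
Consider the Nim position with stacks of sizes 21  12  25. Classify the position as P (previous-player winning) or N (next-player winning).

P-position

Nim-sum: 21 XOR 12 XOR 25 = 0.
The nim-sum is 0, so this is a P-position: the player to move is in a losing position under optimal play.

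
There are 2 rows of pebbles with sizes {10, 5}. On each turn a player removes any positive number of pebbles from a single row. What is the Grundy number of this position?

Compute the nim-sum pairwise:
10 ⊕ 5 = 15

15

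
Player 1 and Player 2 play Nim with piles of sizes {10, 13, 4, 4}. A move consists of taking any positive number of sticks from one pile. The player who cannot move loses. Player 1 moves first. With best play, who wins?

Compute the nim-sum pairwise:
10 XOR 13 = 7
7 XOR 4 = 3
3 XOR 4 = 7
The nim-sum is 7 ≠ 0, so this is an N-position: the player to move can win; Player 1 has a winning move.

Player 1 wins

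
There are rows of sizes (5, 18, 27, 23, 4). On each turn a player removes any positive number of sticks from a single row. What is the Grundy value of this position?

Nim-sum: 5 ⊕ 18 ⊕ 27 ⊕ 23 ⊕ 4 = 31.

31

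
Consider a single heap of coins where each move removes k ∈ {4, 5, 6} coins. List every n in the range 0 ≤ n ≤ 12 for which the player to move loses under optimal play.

0, 1, 2, 3, 10, 11, 12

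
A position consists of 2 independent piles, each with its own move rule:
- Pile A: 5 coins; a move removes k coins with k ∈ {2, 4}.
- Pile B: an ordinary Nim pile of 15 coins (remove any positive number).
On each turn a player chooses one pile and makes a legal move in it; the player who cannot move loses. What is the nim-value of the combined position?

13

Build the Grundy sequence for pile A with g(k) = mex{g(k−s) : s ∈ {2, 4}, s ≤ k}:
g(0) = mex{} = 0
g(1) = mex{} = 0
g(2) = mex{0} = 1
g(3) = mex{0} = 1
g(4) = mex{0,1} = 2
g(5) = mex{0,1} = 2
So g(5) = 2.
Pile B is a plain Nim pile of size 15, so its Grundy value is 15.
The value of a disjunctive sum is the nim-sum of the parts.
Combined value = 2 ⊕ 15 = 13.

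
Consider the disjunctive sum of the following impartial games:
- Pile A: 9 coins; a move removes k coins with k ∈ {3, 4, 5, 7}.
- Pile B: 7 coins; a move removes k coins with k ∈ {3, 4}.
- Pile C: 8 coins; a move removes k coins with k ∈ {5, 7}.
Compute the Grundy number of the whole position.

Build the Grundy sequence for pile A with g(k) = mex{g(k−s) : s ∈ {3, 4, 5, 7}, s ≤ k}:
k:     0  1  2  3  4  5  6  7  8  9
g(k):  0  0  0  1  1  1  2  2  2  3
So g(9) = 3.
Grundy values for pile B (subtraction set {3, 4}):
g(0) = mex{} = 0
g(1) = mex{} = 0
g(2) = mex{} = 0
g(3) = mex{0} = 1
g(4) = mex{0} = 1
g(5) = mex{0} = 1
g(6) = mex{0,1} = 2
g(7) = mex{1} = 0
So g(7) = 0.
For pile C, compute g(0), g(1), … with moves {5, 7}:
g(0) = mex{} = 0
g(1) = mex{} = 0
g(2) = mex{} = 0
g(3) = mex{} = 0
g(4) = mex{} = 0
g(5) = mex{0} = 1
g(6) = mex{0} = 1
g(7) = mex{0} = 1
g(8) = mex{0} = 1
So g(8) = 1.
By the Sprague-Grundy theorem, the Grundy value of a sum of independent games is the XOR of the component values.
Combined value = 3 XOR 0 XOR 1 = 2.

2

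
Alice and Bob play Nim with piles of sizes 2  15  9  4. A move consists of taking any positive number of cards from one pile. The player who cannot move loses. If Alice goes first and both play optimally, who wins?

Write each in binary and XOR column by column:
  0010  (2)
  1111  (15)
  1001  (9)
  0100  (4)
  ----
  0000  (0)
The nim-sum is 0, so this is a P-position: the player to move is in a losing position under optimal play; Alice is about to move from it and so loses — Bob wins.

Bob wins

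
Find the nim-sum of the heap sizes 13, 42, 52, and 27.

8

Nim-sum: 13 ^ 42 ^ 52 ^ 27 = 8.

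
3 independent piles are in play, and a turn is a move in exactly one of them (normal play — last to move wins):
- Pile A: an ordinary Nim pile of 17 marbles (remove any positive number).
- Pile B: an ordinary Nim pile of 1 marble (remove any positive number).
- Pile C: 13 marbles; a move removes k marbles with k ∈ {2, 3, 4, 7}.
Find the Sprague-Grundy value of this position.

17

Pile A is a plain Nim pile of size 17, so its Grundy value is 17.
Pile B is a plain Nim pile of size 1, so its Grundy value is 1.
Grundy values for pile C (subtraction set {2, 3, 4, 7}):
g(0) = mex{} = 0
g(1) = mex{} = 0
g(2) = mex{0} = 1
g(3) = mex{0} = 1
g(4) = mex{0,1} = 2
g(5) = mex{0,1} = 2
g(6) = mex{1,2} = 0
g(7) = mex{0,1,2} = 3
g(8) = mex{0,2} = 1
g(9) = mex{0,1,2,3} = 4
g(10) = mex{0,1,3} = 2
g(11) = mex{1,2,3,4} = 0
g(12) = mex{1,2,4} = 0
g(13) = mex{0,2,4} = 1
So g(13) = 1.
The value of a disjunctive sum is the nim-sum of the parts.
Combined value = 17 ⊕ 1 ⊕ 1 = 17.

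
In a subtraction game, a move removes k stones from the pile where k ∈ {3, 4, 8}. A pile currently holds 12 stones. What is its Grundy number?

0

Grundy values for subtraction set {3, 4, 8}:
k:     0  1  2  3  4  5  6  7  8  9 10 11 12
g(k):  0  0  0  1  1  1  2  0  2  3  1  3  0
So g(12) = 0.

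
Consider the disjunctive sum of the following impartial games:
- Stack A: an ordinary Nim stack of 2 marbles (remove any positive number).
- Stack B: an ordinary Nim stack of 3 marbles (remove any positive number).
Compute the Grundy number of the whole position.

Stack A is a plain Nim stack of size 2, so its Grundy value is 2.
Stack B is a plain Nim stack of size 3, so its Grundy value is 3.
By the Sprague-Grundy theorem, the Grundy value of a sum of independent games is the XOR of the component values.
Combined value = 2 ⊕ 3 = 1.

1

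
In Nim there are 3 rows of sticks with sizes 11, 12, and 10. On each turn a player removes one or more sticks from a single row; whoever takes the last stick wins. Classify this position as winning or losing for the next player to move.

Bitwise XOR of the heap sizes:
  1011  (11)
  1100  (12)
  1010  (10)
  ----
  1101  (13)
The nim-sum is 13 ≠ 0, so this is an N-position: the player to move can win.

Winning position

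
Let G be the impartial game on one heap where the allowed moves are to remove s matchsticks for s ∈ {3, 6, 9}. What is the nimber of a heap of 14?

Build the Grundy sequence with g(k) = mex{g(k−s) : s ∈ {3, 6, 9}, s ≤ k}:
g(0) = mex{} = 0
g(1) = mex{} = 0
g(2) = mex{} = 0
g(3) = mex{0} = 1
g(4) = mex{0} = 1
g(5) = mex{0} = 1
g(6) = mex{0,1} = 2
g(7) = mex{0,1} = 2
g(8) = mex{0,1} = 2
g(9) = mex{0,1,2} = 3
g(10) = mex{0,1,2} = 3
g(11) = mex{0,1,2} = 3
g(12) = mex{1,2,3} = 0
g(13) = mex{1,2,3} = 0
g(14) = mex{1,2,3} = 0
So g(14) = 0.

0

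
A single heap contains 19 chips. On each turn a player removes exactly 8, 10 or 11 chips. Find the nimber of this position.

Grundy values for subtraction set {8, 10, 11}:
k:     0  1  2  3  4  5  6  7  8  9 10 11 12 13 14 15 16 17 18 19
g(k):  0  0  0  0  0  0  0  0  1  1  1  1  1  1  1  1  2  2  2  0
So g(19) = 0.

0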